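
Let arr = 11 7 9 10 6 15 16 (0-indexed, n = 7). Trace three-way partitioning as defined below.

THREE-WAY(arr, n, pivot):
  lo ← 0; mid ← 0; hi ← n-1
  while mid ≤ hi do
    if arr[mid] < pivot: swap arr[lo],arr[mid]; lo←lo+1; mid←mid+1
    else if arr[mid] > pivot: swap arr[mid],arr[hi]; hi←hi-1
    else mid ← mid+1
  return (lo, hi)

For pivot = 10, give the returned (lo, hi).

(3, 3)

lo=0 mid=0 hi=6
11>10: swap(0,6), hi=5 ⇒ 16 7 9 10 6 15 11
16>10: swap(0,5), hi=4 ⇒ 15 7 9 10 6 16 11
15>10: swap(0,4), hi=3 ⇒ 6 7 9 10 15 16 11
6<10: swap(0,0), lo=1 mid=1 ⇒ 6 7 9 10 15 16 11
7<10: swap(1,1), lo=2 mid=2 ⇒ 6 7 9 10 15 16 11
9<10: swap(2,2), lo=3 mid=3 ⇒ 6 7 9 10 15 16 11
10=10: mid=4
done. lo=3 hi=3; arr=6 7 9 10 15 16 11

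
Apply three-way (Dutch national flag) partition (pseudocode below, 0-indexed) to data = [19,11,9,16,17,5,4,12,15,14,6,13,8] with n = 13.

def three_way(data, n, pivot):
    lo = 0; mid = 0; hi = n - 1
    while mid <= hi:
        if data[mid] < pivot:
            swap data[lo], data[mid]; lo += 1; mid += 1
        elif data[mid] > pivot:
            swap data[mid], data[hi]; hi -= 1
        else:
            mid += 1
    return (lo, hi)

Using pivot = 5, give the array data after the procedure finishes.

[4,5,16,17,9,11,12,15,14,6,13,8,19]

pivot = 5; lo=0, mid=0, hi=12
data[mid]=19>5: swap data[0],data[12]; hi=11 → [8,11,9,16,17,5,4,12,15,14,6,13,19]
data[mid]=8>5: swap data[0],data[11]; hi=10 → [13,11,9,16,17,5,4,12,15,14,6,8,19]
data[mid]=13>5: swap data[0],data[10]; hi=9 → [6,11,9,16,17,5,4,12,15,14,13,8,19]
data[mid]=6>5: swap data[0],data[9]; hi=8 → [14,11,9,16,17,5,4,12,15,6,13,8,19]
data[mid]=14>5: swap data[0],data[8]; hi=7 → [15,11,9,16,17,5,4,12,14,6,13,8,19]
data[mid]=15>5: swap data[0],data[7]; hi=6 → [12,11,9,16,17,5,4,15,14,6,13,8,19]
data[mid]=12>5: swap data[0],data[6]; hi=5 → [4,11,9,16,17,5,12,15,14,6,13,8,19]
data[mid]=4<5: swap data[0],data[0]; lo=1,mid=1 → [4,11,9,16,17,5,12,15,14,6,13,8,19]
data[mid]=11>5: swap data[1],data[5]; hi=4 → [4,5,9,16,17,11,12,15,14,6,13,8,19]
data[mid]=5=5: mid=2
data[mid]=9>5: swap data[2],data[4]; hi=3 → [4,5,17,16,9,11,12,15,14,6,13,8,19]
data[mid]=17>5: swap data[2],data[3]; hi=2 → [4,5,16,17,9,11,12,15,14,6,13,8,19]
data[mid]=16>5: swap data[2],data[2]; hi=1 → [4,5,16,17,9,11,12,15,14,6,13,8,19]
end: lo=1, hi=1; data = [4,5,16,17,9,11,12,15,14,6,13,8,19]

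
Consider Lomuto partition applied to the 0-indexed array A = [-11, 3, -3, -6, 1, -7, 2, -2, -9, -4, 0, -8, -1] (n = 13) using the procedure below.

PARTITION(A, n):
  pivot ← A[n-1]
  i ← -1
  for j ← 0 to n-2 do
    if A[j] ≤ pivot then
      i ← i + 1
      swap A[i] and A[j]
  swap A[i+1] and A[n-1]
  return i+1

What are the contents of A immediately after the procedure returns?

pivot=-1, i=-1
j=0: -11≤-1, i=0, swap(0,0) ⇒ [-11, 3, -3, -6, 1, -7, 2, -2, -9, -4, 0, -8, -1]
j=1: 3>-1, skip
j=2: -3≤-1, i=1, swap(1,2) ⇒ [-11, -3, 3, -6, 1, -7, 2, -2, -9, -4, 0, -8, -1]
j=3: -6≤-1, i=2, swap(2,3) ⇒ [-11, -3, -6, 3, 1, -7, 2, -2, -9, -4, 0, -8, -1]
j=4: 1>-1, skip
j=5: -7≤-1, i=3, swap(3,5) ⇒ [-11, -3, -6, -7, 1, 3, 2, -2, -9, -4, 0, -8, -1]
j=6: 2>-1, skip
j=7: -2≤-1, i=4, swap(4,7) ⇒ [-11, -3, -6, -7, -2, 3, 2, 1, -9, -4, 0, -8, -1]
j=8: -9≤-1, i=5, swap(5,8) ⇒ [-11, -3, -6, -7, -2, -9, 2, 1, 3, -4, 0, -8, -1]
j=9: -4≤-1, i=6, swap(6,9) ⇒ [-11, -3, -6, -7, -2, -9, -4, 1, 3, 2, 0, -8, -1]
j=10: 0>-1, skip
j=11: -8≤-1, i=7, swap(7,11) ⇒ [-11, -3, -6, -7, -2, -9, -4, -8, 3, 2, 0, 1, -1]
swap(8,12) ⇒ [-11, -3, -6, -7, -2, -9, -4, -8, -1, 2, 0, 1, 3]; return 8

[-11, -3, -6, -7, -2, -9, -4, -8, -1, 2, 0, 1, 3]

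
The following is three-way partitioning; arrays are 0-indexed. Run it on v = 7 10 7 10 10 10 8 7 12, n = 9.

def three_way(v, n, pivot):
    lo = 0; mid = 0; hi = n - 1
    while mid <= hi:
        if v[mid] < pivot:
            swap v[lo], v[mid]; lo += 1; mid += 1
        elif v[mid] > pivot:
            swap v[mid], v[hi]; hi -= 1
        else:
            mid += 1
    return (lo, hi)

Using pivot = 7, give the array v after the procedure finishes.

7 7 7 10 10 8 10 12 10

lo=0 mid=0 hi=8
7=7: mid=1
10>7: swap(1,8), hi=7 ⇒ 7 12 7 10 10 10 8 7 10
12>7: swap(1,7), hi=6 ⇒ 7 7 7 10 10 10 8 12 10
7=7: mid=2
7=7: mid=3
10>7: swap(3,6), hi=5 ⇒ 7 7 7 8 10 10 10 12 10
8>7: swap(3,5), hi=4 ⇒ 7 7 7 10 10 8 10 12 10
10>7: swap(3,4), hi=3 ⇒ 7 7 7 10 10 8 10 12 10
10>7: swap(3,3), hi=2 ⇒ 7 7 7 10 10 8 10 12 10
done. lo=0 hi=2; v=7 7 7 10 10 8 10 12 10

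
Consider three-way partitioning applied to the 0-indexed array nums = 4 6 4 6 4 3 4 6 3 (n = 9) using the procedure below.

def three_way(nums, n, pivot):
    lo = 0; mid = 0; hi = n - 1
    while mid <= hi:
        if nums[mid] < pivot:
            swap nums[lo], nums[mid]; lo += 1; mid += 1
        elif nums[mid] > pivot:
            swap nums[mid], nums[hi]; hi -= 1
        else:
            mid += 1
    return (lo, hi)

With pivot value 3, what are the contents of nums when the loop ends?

3 3 6 4 4 4 6 6 4

lo=0 mid=0 hi=8
4>3: swap(0,8), hi=7 ⇒ 3 6 4 6 4 3 4 6 4
3=3: mid=1
6>3: swap(1,7), hi=6 ⇒ 3 6 4 6 4 3 4 6 4
6>3: swap(1,6), hi=5 ⇒ 3 4 4 6 4 3 6 6 4
4>3: swap(1,5), hi=4 ⇒ 3 3 4 6 4 4 6 6 4
3=3: mid=2
4>3: swap(2,4), hi=3 ⇒ 3 3 4 6 4 4 6 6 4
4>3: swap(2,3), hi=2 ⇒ 3 3 6 4 4 4 6 6 4
6>3: swap(2,2), hi=1 ⇒ 3 3 6 4 4 4 6 6 4
done. lo=0 hi=1; nums=3 3 6 4 4 4 6 6 4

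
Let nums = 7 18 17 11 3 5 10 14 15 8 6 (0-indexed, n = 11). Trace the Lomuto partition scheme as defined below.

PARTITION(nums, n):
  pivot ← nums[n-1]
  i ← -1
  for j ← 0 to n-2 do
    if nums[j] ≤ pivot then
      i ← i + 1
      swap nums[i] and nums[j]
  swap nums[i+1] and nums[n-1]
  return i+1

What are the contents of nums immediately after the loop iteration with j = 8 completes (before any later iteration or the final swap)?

pivot=6, i=-1
j=0: 7>6, skip
j=1: 18>6, skip
j=2: 17>6, skip
j=3: 11>6, skip
j=4: 3≤6, i=0, swap(0,4) ⇒ 3 18 17 11 7 5 10 14 15 8 6
j=5: 5≤6, i=1, swap(1,5) ⇒ 3 5 17 11 7 18 10 14 15 8 6
j=6: 10>6, skip
j=7: 14>6, skip
j=8: 15>6, skip
(after j=8) nums = 3 5 17 11 7 18 10 14 15 8 6

3 5 17 11 7 18 10 14 15 8 6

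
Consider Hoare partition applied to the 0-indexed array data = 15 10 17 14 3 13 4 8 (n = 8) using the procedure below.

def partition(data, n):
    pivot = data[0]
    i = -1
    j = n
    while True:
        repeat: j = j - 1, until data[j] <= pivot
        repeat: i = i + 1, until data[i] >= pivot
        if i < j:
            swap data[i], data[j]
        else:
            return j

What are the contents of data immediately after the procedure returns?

pivot=15
j stops at 7 (8), i stops at 0 (15); swap ⇒ 8 10 17 14 3 13 4 15
j stops at 6 (4), i stops at 2 (17); swap ⇒ 8 10 4 14 3 13 17 15
j stops at 5, i stops at 6; i≥j ⇒ return 5. data=8 10 4 14 3 13 17 15

8 10 4 14 3 13 17 15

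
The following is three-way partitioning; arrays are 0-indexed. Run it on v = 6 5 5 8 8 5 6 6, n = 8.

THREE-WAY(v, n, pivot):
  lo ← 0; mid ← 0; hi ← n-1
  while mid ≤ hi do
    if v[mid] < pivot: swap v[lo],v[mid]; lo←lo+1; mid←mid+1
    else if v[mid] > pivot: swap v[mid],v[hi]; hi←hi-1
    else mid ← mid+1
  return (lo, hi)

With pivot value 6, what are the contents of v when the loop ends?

5 5 5 6 6 6 8 8

pivot = 6; lo=0, mid=0, hi=7
v[mid]=6=6: mid=1
v[mid]=5<6: swap v[0],v[1]; lo=1,mid=2 → 5 6 5 8 8 5 6 6
v[mid]=5<6: swap v[1],v[2]; lo=2,mid=3 → 5 5 6 8 8 5 6 6
v[mid]=8>6: swap v[3],v[7]; hi=6 → 5 5 6 6 8 5 6 8
v[mid]=6=6: mid=4
v[mid]=8>6: swap v[4],v[6]; hi=5 → 5 5 6 6 6 5 8 8
v[mid]=6=6: mid=5
v[mid]=5<6: swap v[2],v[5]; lo=3,mid=6 → 5 5 5 6 6 6 8 8
end: lo=3, hi=5; v = 5 5 5 6 6 6 8 8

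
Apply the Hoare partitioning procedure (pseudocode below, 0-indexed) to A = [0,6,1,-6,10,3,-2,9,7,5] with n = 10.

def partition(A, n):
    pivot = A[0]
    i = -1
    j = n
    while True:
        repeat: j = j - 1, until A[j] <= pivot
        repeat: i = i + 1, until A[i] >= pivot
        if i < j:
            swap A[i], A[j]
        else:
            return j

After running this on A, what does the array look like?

pivot = A[0] = 0; i = -1, j = 10
j→6 (A[6]=-2≤0), i→0 (A[0]=0≥0); i<j, swap → [-2,6,1,-6,10,3,0,9,7,5]
j→3 (A[3]=-6≤0), i→1 (A[1]=6≥0); i<j, swap → [-2,-6,1,6,10,3,0,9,7,5]
j→1, i→2; i≥j, return j=1. A = [-2,-6,1,6,10,3,0,9,7,5]

[-2,-6,1,6,10,3,0,9,7,5]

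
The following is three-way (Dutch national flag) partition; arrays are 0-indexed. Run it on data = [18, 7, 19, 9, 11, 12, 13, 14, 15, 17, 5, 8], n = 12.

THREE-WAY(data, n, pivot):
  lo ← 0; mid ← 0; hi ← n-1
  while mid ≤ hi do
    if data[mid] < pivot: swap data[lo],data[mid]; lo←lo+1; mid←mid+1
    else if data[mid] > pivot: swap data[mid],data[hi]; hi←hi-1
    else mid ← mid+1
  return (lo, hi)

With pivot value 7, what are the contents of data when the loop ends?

[5, 7, 9, 11, 12, 13, 14, 15, 17, 19, 8, 18]

pivot = 7; lo=0, mid=0, hi=11
data[mid]=18>7: swap data[0],data[11]; hi=10 → [8, 7, 19, 9, 11, 12, 13, 14, 15, 17, 5, 18]
data[mid]=8>7: swap data[0],data[10]; hi=9 → [5, 7, 19, 9, 11, 12, 13, 14, 15, 17, 8, 18]
data[mid]=5<7: swap data[0],data[0]; lo=1,mid=1 → [5, 7, 19, 9, 11, 12, 13, 14, 15, 17, 8, 18]
data[mid]=7=7: mid=2
data[mid]=19>7: swap data[2],data[9]; hi=8 → [5, 7, 17, 9, 11, 12, 13, 14, 15, 19, 8, 18]
data[mid]=17>7: swap data[2],data[8]; hi=7 → [5, 7, 15, 9, 11, 12, 13, 14, 17, 19, 8, 18]
data[mid]=15>7: swap data[2],data[7]; hi=6 → [5, 7, 14, 9, 11, 12, 13, 15, 17, 19, 8, 18]
data[mid]=14>7: swap data[2],data[6]; hi=5 → [5, 7, 13, 9, 11, 12, 14, 15, 17, 19, 8, 18]
data[mid]=13>7: swap data[2],data[5]; hi=4 → [5, 7, 12, 9, 11, 13, 14, 15, 17, 19, 8, 18]
data[mid]=12>7: swap data[2],data[4]; hi=3 → [5, 7, 11, 9, 12, 13, 14, 15, 17, 19, 8, 18]
data[mid]=11>7: swap data[2],data[3]; hi=2 → [5, 7, 9, 11, 12, 13, 14, 15, 17, 19, 8, 18]
data[mid]=9>7: swap data[2],data[2]; hi=1 → [5, 7, 9, 11, 12, 13, 14, 15, 17, 19, 8, 18]
end: lo=1, hi=1; data = [5, 7, 9, 11, 12, 13, 14, 15, 17, 19, 8, 18]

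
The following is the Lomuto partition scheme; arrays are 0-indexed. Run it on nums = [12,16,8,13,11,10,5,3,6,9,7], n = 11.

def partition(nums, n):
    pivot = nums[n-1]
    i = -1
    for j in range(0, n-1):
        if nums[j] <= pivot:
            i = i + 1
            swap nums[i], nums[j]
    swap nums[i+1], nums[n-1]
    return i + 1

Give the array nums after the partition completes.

[5,3,6,7,11,10,12,16,8,9,13]

pivot = nums[10] = 7; i = -1
j=0: nums[0]=12 > 7 → no swap
j=1: nums[1]=16 > 7 → no swap
j=2: nums[2]=8 > 7 → no swap
j=3: nums[3]=13 > 7 → no swap
j=4: nums[4]=11 > 7 → no swap
j=5: nums[5]=10 > 7 → no swap
j=6: nums[6]=5 ≤ 7 → i=0, swap nums[0],nums[6] → [5,16,8,13,11,10,12,3,6,9,7]
j=7: nums[7]=3 ≤ 7 → i=1, swap nums[1],nums[7] → [5,3,8,13,11,10,12,16,6,9,7]
j=8: nums[8]=6 ≤ 7 → i=2, swap nums[2],nums[8] → [5,3,6,13,11,10,12,16,8,9,7]
j=9: nums[9]=9 > 7 → no swap
final swap nums[3],nums[10] → [5,3,6,7,11,10,12,16,8,9,13]; return 3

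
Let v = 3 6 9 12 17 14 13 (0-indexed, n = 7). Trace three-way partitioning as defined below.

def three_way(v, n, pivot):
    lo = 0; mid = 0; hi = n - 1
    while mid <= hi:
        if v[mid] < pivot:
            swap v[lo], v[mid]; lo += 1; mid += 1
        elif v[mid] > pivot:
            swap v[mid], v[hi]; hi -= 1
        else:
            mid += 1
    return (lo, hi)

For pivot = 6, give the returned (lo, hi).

(1, 1)

pivot = 6; lo=0, mid=0, hi=6
v[mid]=3<6: swap v[0],v[0]; lo=1,mid=1 → 3 6 9 12 17 14 13
v[mid]=6=6: mid=2
v[mid]=9>6: swap v[2],v[6]; hi=5 → 3 6 13 12 17 14 9
v[mid]=13>6: swap v[2],v[5]; hi=4 → 3 6 14 12 17 13 9
v[mid]=14>6: swap v[2],v[4]; hi=3 → 3 6 17 12 14 13 9
v[mid]=17>6: swap v[2],v[3]; hi=2 → 3 6 12 17 14 13 9
v[mid]=12>6: swap v[2],v[2]; hi=1 → 3 6 12 17 14 13 9
end: lo=1, hi=1; v = 3 6 12 17 14 13 9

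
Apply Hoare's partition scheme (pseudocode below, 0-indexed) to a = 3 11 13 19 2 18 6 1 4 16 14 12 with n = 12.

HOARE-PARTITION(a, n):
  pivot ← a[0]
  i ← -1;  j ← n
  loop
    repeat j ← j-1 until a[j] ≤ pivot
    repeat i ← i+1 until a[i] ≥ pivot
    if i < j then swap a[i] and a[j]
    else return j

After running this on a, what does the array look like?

pivot=3
j stops at 7 (1), i stops at 0 (3); swap ⇒ 1 11 13 19 2 18 6 3 4 16 14 12
j stops at 4 (2), i stops at 1 (11); swap ⇒ 1 2 13 19 11 18 6 3 4 16 14 12
j stops at 1, i stops at 2; i≥j ⇒ return 1. a=1 2 13 19 11 18 6 3 4 16 14 12

1 2 13 19 11 18 6 3 4 16 14 12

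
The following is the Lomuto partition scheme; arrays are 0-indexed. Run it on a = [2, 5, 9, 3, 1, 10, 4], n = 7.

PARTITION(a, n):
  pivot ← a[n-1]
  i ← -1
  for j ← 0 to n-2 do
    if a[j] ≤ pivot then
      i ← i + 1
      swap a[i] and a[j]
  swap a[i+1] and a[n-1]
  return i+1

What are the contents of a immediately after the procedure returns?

pivot=4, i=-1
j=0: 2≤4, i=0, swap(0,0) ⇒ [2, 5, 9, 3, 1, 10, 4]
j=1: 5>4, skip
j=2: 9>4, skip
j=3: 3≤4, i=1, swap(1,3) ⇒ [2, 3, 9, 5, 1, 10, 4]
j=4: 1≤4, i=2, swap(2,4) ⇒ [2, 3, 1, 5, 9, 10, 4]
j=5: 10>4, skip
swap(3,6) ⇒ [2, 3, 1, 4, 9, 10, 5]; return 3

[2, 3, 1, 4, 9, 10, 5]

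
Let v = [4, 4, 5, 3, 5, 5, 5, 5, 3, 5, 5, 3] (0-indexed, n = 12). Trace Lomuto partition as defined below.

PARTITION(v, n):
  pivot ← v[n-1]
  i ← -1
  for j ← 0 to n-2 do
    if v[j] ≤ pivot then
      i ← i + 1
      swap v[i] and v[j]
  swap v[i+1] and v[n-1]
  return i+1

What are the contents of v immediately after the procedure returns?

[3, 3, 3, 4, 5, 5, 5, 5, 4, 5, 5, 5]

pivot = v[11] = 3; i = -1
j=0: v[0]=4 > 3 → no swap
j=1: v[1]=4 > 3 → no swap
j=2: v[2]=5 > 3 → no swap
j=3: v[3]=3 ≤ 3 → i=0, swap v[0],v[3] → [3, 4, 5, 4, 5, 5, 5, 5, 3, 5, 5, 3]
j=4: v[4]=5 > 3 → no swap
j=5: v[5]=5 > 3 → no swap
j=6: v[6]=5 > 3 → no swap
j=7: v[7]=5 > 3 → no swap
j=8: v[8]=3 ≤ 3 → i=1, swap v[1],v[8] → [3, 3, 5, 4, 5, 5, 5, 5, 4, 5, 5, 3]
j=9: v[9]=5 > 3 → no swap
j=10: v[10]=5 > 3 → no swap
final swap v[2],v[11] → [3, 3, 3, 4, 5, 5, 5, 5, 4, 5, 5, 5]; return 2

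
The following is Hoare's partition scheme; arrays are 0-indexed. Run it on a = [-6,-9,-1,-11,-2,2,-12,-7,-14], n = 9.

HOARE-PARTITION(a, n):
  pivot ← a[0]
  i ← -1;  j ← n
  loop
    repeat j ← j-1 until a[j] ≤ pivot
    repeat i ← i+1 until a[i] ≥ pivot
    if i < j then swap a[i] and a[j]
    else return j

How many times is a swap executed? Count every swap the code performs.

3

pivot=-6
j stops at 8 (-14), i stops at 0 (-6); swap ⇒ [-14,-9,-1,-11,-2,2,-12,-7,-6]
j stops at 7 (-7), i stops at 2 (-1); swap ⇒ [-14,-9,-7,-11,-2,2,-12,-1,-6]
j stops at 6 (-12), i stops at 4 (-2); swap ⇒ [-14,-9,-7,-11,-12,2,-2,-1,-6]
j stops at 4, i stops at 5; i≥j ⇒ return 4. a=[-14,-9,-7,-11,-12,2,-2,-1,-6]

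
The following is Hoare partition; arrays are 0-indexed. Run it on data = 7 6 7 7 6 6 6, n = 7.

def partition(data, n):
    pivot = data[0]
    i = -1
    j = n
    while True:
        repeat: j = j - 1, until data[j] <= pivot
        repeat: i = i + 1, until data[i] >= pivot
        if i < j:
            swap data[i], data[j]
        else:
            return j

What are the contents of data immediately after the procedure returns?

pivot=7
j stops at 6 (6), i stops at 0 (7); swap ⇒ 6 6 7 7 6 6 7
j stops at 5 (6), i stops at 2 (7); swap ⇒ 6 6 6 7 6 7 7
j stops at 4 (6), i stops at 3 (7); swap ⇒ 6 6 6 6 7 7 7
j stops at 3, i stops at 4; i≥j ⇒ return 3. data=6 6 6 6 7 7 7

6 6 6 6 7 7 7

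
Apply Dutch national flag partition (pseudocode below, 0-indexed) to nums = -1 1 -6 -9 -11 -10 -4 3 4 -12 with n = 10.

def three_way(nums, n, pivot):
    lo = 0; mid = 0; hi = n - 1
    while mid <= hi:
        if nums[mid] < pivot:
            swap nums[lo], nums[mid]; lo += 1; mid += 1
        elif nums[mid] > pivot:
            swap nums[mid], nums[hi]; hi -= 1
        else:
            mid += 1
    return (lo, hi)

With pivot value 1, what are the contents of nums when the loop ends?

pivot = 1; lo=0, mid=0, hi=9
nums[mid]=-1<1: swap nums[0],nums[0]; lo=1,mid=1 → -1 1 -6 -9 -11 -10 -4 3 4 -12
nums[mid]=1=1: mid=2
nums[mid]=-6<1: swap nums[1],nums[2]; lo=2,mid=3 → -1 -6 1 -9 -11 -10 -4 3 4 -12
nums[mid]=-9<1: swap nums[2],nums[3]; lo=3,mid=4 → -1 -6 -9 1 -11 -10 -4 3 4 -12
nums[mid]=-11<1: swap nums[3],nums[4]; lo=4,mid=5 → -1 -6 -9 -11 1 -10 -4 3 4 -12
nums[mid]=-10<1: swap nums[4],nums[5]; lo=5,mid=6 → -1 -6 -9 -11 -10 1 -4 3 4 -12
nums[mid]=-4<1: swap nums[5],nums[6]; lo=6,mid=7 → -1 -6 -9 -11 -10 -4 1 3 4 -12
nums[mid]=3>1: swap nums[7],nums[9]; hi=8 → -1 -6 -9 -11 -10 -4 1 -12 4 3
nums[mid]=-12<1: swap nums[6],nums[7]; lo=7,mid=8 → -1 -6 -9 -11 -10 -4 -12 1 4 3
nums[mid]=4>1: swap nums[8],nums[8]; hi=7 → -1 -6 -9 -11 -10 -4 -12 1 4 3
end: lo=7, hi=7; nums = -1 -6 -9 -11 -10 -4 -12 1 4 3

-1 -6 -9 -11 -10 -4 -12 1 4 3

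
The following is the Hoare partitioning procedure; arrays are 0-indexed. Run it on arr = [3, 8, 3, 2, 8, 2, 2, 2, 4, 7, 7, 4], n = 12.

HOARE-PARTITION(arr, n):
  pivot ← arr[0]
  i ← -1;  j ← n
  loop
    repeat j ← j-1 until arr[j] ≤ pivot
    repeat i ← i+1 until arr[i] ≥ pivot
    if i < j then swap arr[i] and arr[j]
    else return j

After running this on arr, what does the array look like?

pivot = arr[0] = 3; i = -1, j = 12
j→7 (arr[7]=2≤3), i→0 (arr[0]=3≥3); i<j, swap → [2, 8, 3, 2, 8, 2, 2, 3, 4, 7, 7, 4]
j→6 (arr[6]=2≤3), i→1 (arr[1]=8≥3); i<j, swap → [2, 2, 3, 2, 8, 2, 8, 3, 4, 7, 7, 4]
j→5 (arr[5]=2≤3), i→2 (arr[2]=3≥3); i<j, swap → [2, 2, 2, 2, 8, 3, 8, 3, 4, 7, 7, 4]
j→3, i→4; i≥j, return j=3. arr = [2, 2, 2, 2, 8, 3, 8, 3, 4, 7, 7, 4]

[2, 2, 2, 2, 8, 3, 8, 3, 4, 7, 7, 4]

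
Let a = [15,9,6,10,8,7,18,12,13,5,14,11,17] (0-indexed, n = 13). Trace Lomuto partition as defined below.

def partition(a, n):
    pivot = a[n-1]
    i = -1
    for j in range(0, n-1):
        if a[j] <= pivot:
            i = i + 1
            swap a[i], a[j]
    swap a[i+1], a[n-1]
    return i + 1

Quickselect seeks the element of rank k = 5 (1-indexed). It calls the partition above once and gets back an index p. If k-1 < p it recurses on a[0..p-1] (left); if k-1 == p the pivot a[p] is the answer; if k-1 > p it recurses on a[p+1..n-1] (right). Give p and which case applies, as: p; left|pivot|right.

11; left

pivot=17, i=-1
j=0: 15≤17, i=0, swap(0,0) ⇒ [15,9,6,10,8,7,18,12,13,5,14,11,17]
j=1: 9≤17, i=1, swap(1,1) ⇒ [15,9,6,10,8,7,18,12,13,5,14,11,17]
j=2: 6≤17, i=2, swap(2,2) ⇒ [15,9,6,10,8,7,18,12,13,5,14,11,17]
j=3: 10≤17, i=3, swap(3,3) ⇒ [15,9,6,10,8,7,18,12,13,5,14,11,17]
j=4: 8≤17, i=4, swap(4,4) ⇒ [15,9,6,10,8,7,18,12,13,5,14,11,17]
j=5: 7≤17, i=5, swap(5,5) ⇒ [15,9,6,10,8,7,18,12,13,5,14,11,17]
j=6: 18>17, skip
j=7: 12≤17, i=6, swap(6,7) ⇒ [15,9,6,10,8,7,12,18,13,5,14,11,17]
j=8: 13≤17, i=7, swap(7,8) ⇒ [15,9,6,10,8,7,12,13,18,5,14,11,17]
j=9: 5≤17, i=8, swap(8,9) ⇒ [15,9,6,10,8,7,12,13,5,18,14,11,17]
j=10: 14≤17, i=9, swap(9,10) ⇒ [15,9,6,10,8,7,12,13,5,14,18,11,17]
j=11: 11≤17, i=10, swap(10,11) ⇒ [15,9,6,10,8,7,12,13,5,14,11,18,17]
swap(11,12) ⇒ [15,9,6,10,8,7,12,13,5,14,11,17,18]; return 11
p = 11; k-1 = 4 < 11 ⇒ left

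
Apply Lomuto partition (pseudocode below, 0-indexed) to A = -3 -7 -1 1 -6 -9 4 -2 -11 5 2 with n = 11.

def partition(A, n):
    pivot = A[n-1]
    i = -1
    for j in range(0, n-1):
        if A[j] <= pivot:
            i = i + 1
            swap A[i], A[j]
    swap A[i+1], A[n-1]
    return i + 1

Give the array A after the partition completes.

-3 -7 -1 1 -6 -9 -2 -11 2 5 4

pivot=2, i=-1
j=0: -3≤2, i=0, swap(0,0) ⇒ -3 -7 -1 1 -6 -9 4 -2 -11 5 2
j=1: -7≤2, i=1, swap(1,1) ⇒ -3 -7 -1 1 -6 -9 4 -2 -11 5 2
j=2: -1≤2, i=2, swap(2,2) ⇒ -3 -7 -1 1 -6 -9 4 -2 -11 5 2
j=3: 1≤2, i=3, swap(3,3) ⇒ -3 -7 -1 1 -6 -9 4 -2 -11 5 2
j=4: -6≤2, i=4, swap(4,4) ⇒ -3 -7 -1 1 -6 -9 4 -2 -11 5 2
j=5: -9≤2, i=5, swap(5,5) ⇒ -3 -7 -1 1 -6 -9 4 -2 -11 5 2
j=6: 4>2, skip
j=7: -2≤2, i=6, swap(6,7) ⇒ -3 -7 -1 1 -6 -9 -2 4 -11 5 2
j=8: -11≤2, i=7, swap(7,8) ⇒ -3 -7 -1 1 -6 -9 -2 -11 4 5 2
j=9: 5>2, skip
swap(8,10) ⇒ -3 -7 -1 1 -6 -9 -2 -11 2 5 4; return 8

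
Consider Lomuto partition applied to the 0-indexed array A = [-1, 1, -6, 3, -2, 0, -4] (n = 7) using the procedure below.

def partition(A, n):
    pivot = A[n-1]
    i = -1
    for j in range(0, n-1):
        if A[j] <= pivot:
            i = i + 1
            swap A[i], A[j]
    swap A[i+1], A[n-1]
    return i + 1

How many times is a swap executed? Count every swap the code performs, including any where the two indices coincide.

2

pivot = A[6] = -4; i = -1
j=0: A[0]=-1 > -4 → no swap
j=1: A[1]=1 > -4 → no swap
j=2: A[2]=-6 ≤ -4 → i=0, swap A[0],A[2] → [-6, 1, -1, 3, -2, 0, -4]
j=3: A[3]=3 > -4 → no swap
j=4: A[4]=-2 > -4 → no swap
j=5: A[5]=0 > -4 → no swap
final swap A[1],A[6] → [-6, -4, -1, 3, -2, 0, 1]; return 1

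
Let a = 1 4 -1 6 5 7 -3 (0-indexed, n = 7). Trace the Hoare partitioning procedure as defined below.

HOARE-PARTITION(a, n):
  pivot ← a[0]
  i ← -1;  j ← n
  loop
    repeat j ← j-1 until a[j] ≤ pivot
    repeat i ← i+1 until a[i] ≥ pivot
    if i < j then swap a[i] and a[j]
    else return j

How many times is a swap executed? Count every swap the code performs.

pivot = a[0] = 1; i = -1, j = 7
j→6 (a[6]=-3≤1), i→0 (a[0]=1≥1); i<j, swap → -3 4 -1 6 5 7 1
j→2 (a[2]=-1≤1), i→1 (a[1]=4≥1); i<j, swap → -3 -1 4 6 5 7 1
j→1, i→2; i≥j, return j=1. a = -3 -1 4 6 5 7 1

2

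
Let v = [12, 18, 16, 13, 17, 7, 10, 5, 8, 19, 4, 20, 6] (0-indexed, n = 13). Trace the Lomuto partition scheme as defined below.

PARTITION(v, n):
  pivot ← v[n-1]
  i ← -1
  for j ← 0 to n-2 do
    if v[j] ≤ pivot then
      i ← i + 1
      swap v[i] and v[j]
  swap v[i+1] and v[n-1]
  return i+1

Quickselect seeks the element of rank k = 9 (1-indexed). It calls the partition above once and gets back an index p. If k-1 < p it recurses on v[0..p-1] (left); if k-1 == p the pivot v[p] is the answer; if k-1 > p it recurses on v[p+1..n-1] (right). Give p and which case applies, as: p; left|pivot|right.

pivot=6, i=-1
j=0: 12>6, skip
j=1: 18>6, skip
j=2: 16>6, skip
j=3: 13>6, skip
j=4: 17>6, skip
j=5: 7>6, skip
j=6: 10>6, skip
j=7: 5≤6, i=0, swap(0,7) ⇒ [5, 18, 16, 13, 17, 7, 10, 12, 8, 19, 4, 20, 6]
j=8: 8>6, skip
j=9: 19>6, skip
j=10: 4≤6, i=1, swap(1,10) ⇒ [5, 4, 16, 13, 17, 7, 10, 12, 8, 19, 18, 20, 6]
j=11: 20>6, skip
swap(2,12) ⇒ [5, 4, 6, 13, 17, 7, 10, 12, 8, 19, 18, 20, 16]; return 2
p = 2; k-1 = 8 > 2 ⇒ right

2; right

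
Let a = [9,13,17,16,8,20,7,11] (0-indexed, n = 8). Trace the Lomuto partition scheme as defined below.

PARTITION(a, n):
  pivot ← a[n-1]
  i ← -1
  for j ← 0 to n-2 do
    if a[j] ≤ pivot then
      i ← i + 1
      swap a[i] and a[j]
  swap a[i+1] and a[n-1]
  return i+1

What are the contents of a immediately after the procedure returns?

pivot=11, i=-1
j=0: 9≤11, i=0, swap(0,0) ⇒ [9,13,17,16,8,20,7,11]
j=1: 13>11, skip
j=2: 17>11, skip
j=3: 16>11, skip
j=4: 8≤11, i=1, swap(1,4) ⇒ [9,8,17,16,13,20,7,11]
j=5: 20>11, skip
j=6: 7≤11, i=2, swap(2,6) ⇒ [9,8,7,16,13,20,17,11]
swap(3,7) ⇒ [9,8,7,11,13,20,17,16]; return 3

[9,8,7,11,13,20,17,16]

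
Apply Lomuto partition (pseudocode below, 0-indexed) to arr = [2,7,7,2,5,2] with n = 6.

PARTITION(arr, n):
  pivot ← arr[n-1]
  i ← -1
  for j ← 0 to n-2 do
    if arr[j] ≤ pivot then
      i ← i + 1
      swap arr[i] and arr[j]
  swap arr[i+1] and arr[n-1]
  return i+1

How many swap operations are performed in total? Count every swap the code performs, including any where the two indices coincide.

pivot=2, i=-1
j=0: 2≤2, i=0, swap(0,0) ⇒ [2,7,7,2,5,2]
j=1: 7>2, skip
j=2: 7>2, skip
j=3: 2≤2, i=1, swap(1,3) ⇒ [2,2,7,7,5,2]
j=4: 5>2, skip
swap(2,5) ⇒ [2,2,2,7,5,7]; return 2

3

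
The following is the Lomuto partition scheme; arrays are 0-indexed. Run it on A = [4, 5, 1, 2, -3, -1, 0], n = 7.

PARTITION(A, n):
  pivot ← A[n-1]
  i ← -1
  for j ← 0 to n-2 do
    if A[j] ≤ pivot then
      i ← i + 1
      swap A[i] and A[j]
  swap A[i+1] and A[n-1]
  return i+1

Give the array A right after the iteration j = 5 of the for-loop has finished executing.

pivot = A[6] = 0; i = -1
j=0: A[0]=4 > 0 → no swap
j=1: A[1]=5 > 0 → no swap
j=2: A[2]=1 > 0 → no swap
j=3: A[3]=2 > 0 → no swap
j=4: A[4]=-3 ≤ 0 → i=0, swap A[0],A[4] → [-3, 5, 1, 2, 4, -1, 0]
j=5: A[5]=-1 ≤ 0 → i=1, swap A[1],A[5] → [-3, -1, 1, 2, 4, 5, 0]
(after j=5) A = [-3, -1, 1, 2, 4, 5, 0]

[-3, -1, 1, 2, 4, 5, 0]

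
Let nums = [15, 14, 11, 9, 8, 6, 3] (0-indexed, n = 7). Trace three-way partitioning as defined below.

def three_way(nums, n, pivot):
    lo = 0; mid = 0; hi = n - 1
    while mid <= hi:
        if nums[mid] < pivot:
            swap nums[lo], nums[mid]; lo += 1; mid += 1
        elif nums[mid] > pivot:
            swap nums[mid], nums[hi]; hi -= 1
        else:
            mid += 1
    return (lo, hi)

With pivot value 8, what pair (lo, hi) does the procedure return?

(2, 2)

lo=0 mid=0 hi=6
15>8: swap(0,6), hi=5 ⇒ [3, 14, 11, 9, 8, 6, 15]
3<8: swap(0,0), lo=1 mid=1 ⇒ [3, 14, 11, 9, 8, 6, 15]
14>8: swap(1,5), hi=4 ⇒ [3, 6, 11, 9, 8, 14, 15]
6<8: swap(1,1), lo=2 mid=2 ⇒ [3, 6, 11, 9, 8, 14, 15]
11>8: swap(2,4), hi=3 ⇒ [3, 6, 8, 9, 11, 14, 15]
8=8: mid=3
9>8: swap(3,3), hi=2 ⇒ [3, 6, 8, 9, 11, 14, 15]
done. lo=2 hi=2; nums=[3, 6, 8, 9, 11, 14, 15]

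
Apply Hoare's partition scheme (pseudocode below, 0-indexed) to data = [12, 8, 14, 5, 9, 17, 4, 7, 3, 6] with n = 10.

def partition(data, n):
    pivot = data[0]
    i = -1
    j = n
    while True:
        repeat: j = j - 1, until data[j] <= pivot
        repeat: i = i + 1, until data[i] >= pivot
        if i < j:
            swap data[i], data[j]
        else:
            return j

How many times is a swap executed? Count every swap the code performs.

pivot = data[0] = 12; i = -1, j = 10
j→9 (data[9]=6≤12), i→0 (data[0]=12≥12); i<j, swap → [6, 8, 14, 5, 9, 17, 4, 7, 3, 12]
j→8 (data[8]=3≤12), i→2 (data[2]=14≥12); i<j, swap → [6, 8, 3, 5, 9, 17, 4, 7, 14, 12]
j→7 (data[7]=7≤12), i→5 (data[5]=17≥12); i<j, swap → [6, 8, 3, 5, 9, 7, 4, 17, 14, 12]
j→6, i→7; i≥j, return j=6. data = [6, 8, 3, 5, 9, 7, 4, 17, 14, 12]

3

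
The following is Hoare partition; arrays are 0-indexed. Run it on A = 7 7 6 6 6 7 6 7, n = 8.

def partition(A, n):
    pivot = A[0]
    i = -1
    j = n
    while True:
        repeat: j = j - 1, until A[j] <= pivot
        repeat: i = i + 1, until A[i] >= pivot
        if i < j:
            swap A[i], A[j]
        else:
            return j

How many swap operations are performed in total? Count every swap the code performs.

pivot = A[0] = 7; i = -1, j = 8
j→7 (A[7]=7≤7), i→0 (A[0]=7≥7); i<j, swap → 7 7 6 6 6 7 6 7
j→6 (A[6]=6≤7), i→1 (A[1]=7≥7); i<j, swap → 7 6 6 6 6 7 7 7
j→5, i→5; i≥j, return j=5. A = 7 6 6 6 6 7 7 7

2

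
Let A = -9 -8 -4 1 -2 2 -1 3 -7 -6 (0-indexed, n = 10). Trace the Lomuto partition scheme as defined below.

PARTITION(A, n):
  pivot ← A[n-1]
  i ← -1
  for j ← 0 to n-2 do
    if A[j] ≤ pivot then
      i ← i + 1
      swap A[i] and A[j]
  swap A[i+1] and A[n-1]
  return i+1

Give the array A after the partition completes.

pivot=-6, i=-1
j=0: -9≤-6, i=0, swap(0,0) ⇒ -9 -8 -4 1 -2 2 -1 3 -7 -6
j=1: -8≤-6, i=1, swap(1,1) ⇒ -9 -8 -4 1 -2 2 -1 3 -7 -6
j=2: -4>-6, skip
j=3: 1>-6, skip
j=4: -2>-6, skip
j=5: 2>-6, skip
j=6: -1>-6, skip
j=7: 3>-6, skip
j=8: -7≤-6, i=2, swap(2,8) ⇒ -9 -8 -7 1 -2 2 -1 3 -4 -6
swap(3,9) ⇒ -9 -8 -7 -6 -2 2 -1 3 -4 1; return 3

-9 -8 -7 -6 -2 2 -1 3 -4 1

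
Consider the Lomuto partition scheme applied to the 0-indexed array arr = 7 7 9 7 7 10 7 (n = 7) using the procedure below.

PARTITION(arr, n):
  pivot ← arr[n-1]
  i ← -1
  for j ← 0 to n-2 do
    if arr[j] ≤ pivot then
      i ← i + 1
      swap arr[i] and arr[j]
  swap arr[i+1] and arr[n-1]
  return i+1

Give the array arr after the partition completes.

pivot=7, i=-1
j=0: 7≤7, i=0, swap(0,0) ⇒ 7 7 9 7 7 10 7
j=1: 7≤7, i=1, swap(1,1) ⇒ 7 7 9 7 7 10 7
j=2: 9>7, skip
j=3: 7≤7, i=2, swap(2,3) ⇒ 7 7 7 9 7 10 7
j=4: 7≤7, i=3, swap(3,4) ⇒ 7 7 7 7 9 10 7
j=5: 10>7, skip
swap(4,6) ⇒ 7 7 7 7 7 10 9; return 4

7 7 7 7 7 10 9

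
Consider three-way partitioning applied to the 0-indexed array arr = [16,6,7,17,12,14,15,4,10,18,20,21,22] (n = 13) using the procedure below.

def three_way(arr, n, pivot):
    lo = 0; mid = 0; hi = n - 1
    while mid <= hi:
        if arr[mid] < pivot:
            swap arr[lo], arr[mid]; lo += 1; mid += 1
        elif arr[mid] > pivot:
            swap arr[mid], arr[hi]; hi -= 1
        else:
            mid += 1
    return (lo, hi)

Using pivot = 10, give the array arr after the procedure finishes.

[6,7,4,10,14,15,12,17,18,20,21,22,16]

pivot = 10; lo=0, mid=0, hi=12
arr[mid]=16>10: swap arr[0],arr[12]; hi=11 → [22,6,7,17,12,14,15,4,10,18,20,21,16]
arr[mid]=22>10: swap arr[0],arr[11]; hi=10 → [21,6,7,17,12,14,15,4,10,18,20,22,16]
arr[mid]=21>10: swap arr[0],arr[10]; hi=9 → [20,6,7,17,12,14,15,4,10,18,21,22,16]
arr[mid]=20>10: swap arr[0],arr[9]; hi=8 → [18,6,7,17,12,14,15,4,10,20,21,22,16]
arr[mid]=18>10: swap arr[0],arr[8]; hi=7 → [10,6,7,17,12,14,15,4,18,20,21,22,16]
arr[mid]=10=10: mid=1
arr[mid]=6<10: swap arr[0],arr[1]; lo=1,mid=2 → [6,10,7,17,12,14,15,4,18,20,21,22,16]
arr[mid]=7<10: swap arr[1],arr[2]; lo=2,mid=3 → [6,7,10,17,12,14,15,4,18,20,21,22,16]
arr[mid]=17>10: swap arr[3],arr[7]; hi=6 → [6,7,10,4,12,14,15,17,18,20,21,22,16]
arr[mid]=4<10: swap arr[2],arr[3]; lo=3,mid=4 → [6,7,4,10,12,14,15,17,18,20,21,22,16]
arr[mid]=12>10: swap arr[4],arr[6]; hi=5 → [6,7,4,10,15,14,12,17,18,20,21,22,16]
arr[mid]=15>10: swap arr[4],arr[5]; hi=4 → [6,7,4,10,14,15,12,17,18,20,21,22,16]
arr[mid]=14>10: swap arr[4],arr[4]; hi=3 → [6,7,4,10,14,15,12,17,18,20,21,22,16]
end: lo=3, hi=3; arr = [6,7,4,10,14,15,12,17,18,20,21,22,16]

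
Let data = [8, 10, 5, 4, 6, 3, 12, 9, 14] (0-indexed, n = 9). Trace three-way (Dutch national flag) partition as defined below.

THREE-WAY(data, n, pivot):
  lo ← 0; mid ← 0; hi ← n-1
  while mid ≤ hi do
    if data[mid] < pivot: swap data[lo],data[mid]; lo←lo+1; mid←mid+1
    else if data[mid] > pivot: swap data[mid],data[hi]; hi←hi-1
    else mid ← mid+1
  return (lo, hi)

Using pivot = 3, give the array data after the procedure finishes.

lo=0 mid=0 hi=8
8>3: swap(0,8), hi=7 ⇒ [14, 10, 5, 4, 6, 3, 12, 9, 8]
14>3: swap(0,7), hi=6 ⇒ [9, 10, 5, 4, 6, 3, 12, 14, 8]
9>3: swap(0,6), hi=5 ⇒ [12, 10, 5, 4, 6, 3, 9, 14, 8]
12>3: swap(0,5), hi=4 ⇒ [3, 10, 5, 4, 6, 12, 9, 14, 8]
3=3: mid=1
10>3: swap(1,4), hi=3 ⇒ [3, 6, 5, 4, 10, 12, 9, 14, 8]
6>3: swap(1,3), hi=2 ⇒ [3, 4, 5, 6, 10, 12, 9, 14, 8]
4>3: swap(1,2), hi=1 ⇒ [3, 5, 4, 6, 10, 12, 9, 14, 8]
5>3: swap(1,1), hi=0 ⇒ [3, 5, 4, 6, 10, 12, 9, 14, 8]
done. lo=0 hi=0; data=[3, 5, 4, 6, 10, 12, 9, 14, 8]

[3, 5, 4, 6, 10, 12, 9, 14, 8]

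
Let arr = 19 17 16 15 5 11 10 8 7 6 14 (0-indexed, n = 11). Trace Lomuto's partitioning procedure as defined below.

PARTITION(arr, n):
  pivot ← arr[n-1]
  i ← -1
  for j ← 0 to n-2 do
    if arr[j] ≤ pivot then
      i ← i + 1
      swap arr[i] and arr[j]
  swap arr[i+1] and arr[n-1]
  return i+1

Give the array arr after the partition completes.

pivot=14, i=-1
j=0: 19>14, skip
j=1: 17>14, skip
j=2: 16>14, skip
j=3: 15>14, skip
j=4: 5≤14, i=0, swap(0,4) ⇒ 5 17 16 15 19 11 10 8 7 6 14
j=5: 11≤14, i=1, swap(1,5) ⇒ 5 11 16 15 19 17 10 8 7 6 14
j=6: 10≤14, i=2, swap(2,6) ⇒ 5 11 10 15 19 17 16 8 7 6 14
j=7: 8≤14, i=3, swap(3,7) ⇒ 5 11 10 8 19 17 16 15 7 6 14
j=8: 7≤14, i=4, swap(4,8) ⇒ 5 11 10 8 7 17 16 15 19 6 14
j=9: 6≤14, i=5, swap(5,9) ⇒ 5 11 10 8 7 6 16 15 19 17 14
swap(6,10) ⇒ 5 11 10 8 7 6 14 15 19 17 16; return 6

5 11 10 8 7 6 14 15 19 17 16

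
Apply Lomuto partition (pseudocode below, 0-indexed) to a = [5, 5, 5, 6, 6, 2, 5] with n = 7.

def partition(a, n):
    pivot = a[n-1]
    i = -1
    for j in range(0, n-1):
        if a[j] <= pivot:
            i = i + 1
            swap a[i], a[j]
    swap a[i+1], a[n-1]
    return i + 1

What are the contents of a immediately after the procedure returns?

[5, 5, 5, 2, 5, 6, 6]

pivot = a[6] = 5; i = -1
j=0: a[0]=5 ≤ 5 → i=0, swap a[0],a[0] (no change) → [5, 5, 5, 6, 6, 2, 5]
j=1: a[1]=5 ≤ 5 → i=1, swap a[1],a[1] (no change) → [5, 5, 5, 6, 6, 2, 5]
j=2: a[2]=5 ≤ 5 → i=2, swap a[2],a[2] (no change) → [5, 5, 5, 6, 6, 2, 5]
j=3: a[3]=6 > 5 → no swap
j=4: a[4]=6 > 5 → no swap
j=5: a[5]=2 ≤ 5 → i=3, swap a[3],a[5] → [5, 5, 5, 2, 6, 6, 5]
final swap a[4],a[6] → [5, 5, 5, 2, 5, 6, 6]; return 4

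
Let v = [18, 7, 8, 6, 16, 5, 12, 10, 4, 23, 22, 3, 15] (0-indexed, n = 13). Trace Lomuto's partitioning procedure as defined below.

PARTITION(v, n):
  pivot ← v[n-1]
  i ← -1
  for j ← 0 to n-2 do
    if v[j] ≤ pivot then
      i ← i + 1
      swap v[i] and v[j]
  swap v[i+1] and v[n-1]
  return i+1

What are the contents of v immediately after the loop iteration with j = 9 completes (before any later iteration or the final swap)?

pivot = v[12] = 15; i = -1
j=0: v[0]=18 > 15 → no swap
j=1: v[1]=7 ≤ 15 → i=0, swap v[0],v[1] → [7, 18, 8, 6, 16, 5, 12, 10, 4, 23, 22, 3, 15]
j=2: v[2]=8 ≤ 15 → i=1, swap v[1],v[2] → [7, 8, 18, 6, 16, 5, 12, 10, 4, 23, 22, 3, 15]
j=3: v[3]=6 ≤ 15 → i=2, swap v[2],v[3] → [7, 8, 6, 18, 16, 5, 12, 10, 4, 23, 22, 3, 15]
j=4: v[4]=16 > 15 → no swap
j=5: v[5]=5 ≤ 15 → i=3, swap v[3],v[5] → [7, 8, 6, 5, 16, 18, 12, 10, 4, 23, 22, 3, 15]
j=6: v[6]=12 ≤ 15 → i=4, swap v[4],v[6] → [7, 8, 6, 5, 12, 18, 16, 10, 4, 23, 22, 3, 15]
j=7: v[7]=10 ≤ 15 → i=5, swap v[5],v[7] → [7, 8, 6, 5, 12, 10, 16, 18, 4, 23, 22, 3, 15]
j=8: v[8]=4 ≤ 15 → i=6, swap v[6],v[8] → [7, 8, 6, 5, 12, 10, 4, 18, 16, 23, 22, 3, 15]
j=9: v[9]=23 > 15 → no swap
(after j=9) v = [7, 8, 6, 5, 12, 10, 4, 18, 16, 23, 22, 3, 15]

[7, 8, 6, 5, 12, 10, 4, 18, 16, 23, 22, 3, 15]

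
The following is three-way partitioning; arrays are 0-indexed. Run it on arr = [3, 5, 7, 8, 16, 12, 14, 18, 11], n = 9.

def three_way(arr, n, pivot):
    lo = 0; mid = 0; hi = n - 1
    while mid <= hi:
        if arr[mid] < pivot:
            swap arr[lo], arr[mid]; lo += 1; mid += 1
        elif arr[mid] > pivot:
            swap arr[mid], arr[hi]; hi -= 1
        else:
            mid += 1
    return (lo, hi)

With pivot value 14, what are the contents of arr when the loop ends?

[3, 5, 7, 8, 11, 12, 14, 18, 16]

pivot = 14; lo=0, mid=0, hi=8
arr[mid]=3<14: swap arr[0],arr[0]; lo=1,mid=1 → [3, 5, 7, 8, 16, 12, 14, 18, 11]
arr[mid]=5<14: swap arr[1],arr[1]; lo=2,mid=2 → [3, 5, 7, 8, 16, 12, 14, 18, 11]
arr[mid]=7<14: swap arr[2],arr[2]; lo=3,mid=3 → [3, 5, 7, 8, 16, 12, 14, 18, 11]
arr[mid]=8<14: swap arr[3],arr[3]; lo=4,mid=4 → [3, 5, 7, 8, 16, 12, 14, 18, 11]
arr[mid]=16>14: swap arr[4],arr[8]; hi=7 → [3, 5, 7, 8, 11, 12, 14, 18, 16]
arr[mid]=11<14: swap arr[4],arr[4]; lo=5,mid=5 → [3, 5, 7, 8, 11, 12, 14, 18, 16]
arr[mid]=12<14: swap arr[5],arr[5]; lo=6,mid=6 → [3, 5, 7, 8, 11, 12, 14, 18, 16]
arr[mid]=14=14: mid=7
arr[mid]=18>14: swap arr[7],arr[7]; hi=6 → [3, 5, 7, 8, 11, 12, 14, 18, 16]
end: lo=6, hi=6; arr = [3, 5, 7, 8, 11, 12, 14, 18, 16]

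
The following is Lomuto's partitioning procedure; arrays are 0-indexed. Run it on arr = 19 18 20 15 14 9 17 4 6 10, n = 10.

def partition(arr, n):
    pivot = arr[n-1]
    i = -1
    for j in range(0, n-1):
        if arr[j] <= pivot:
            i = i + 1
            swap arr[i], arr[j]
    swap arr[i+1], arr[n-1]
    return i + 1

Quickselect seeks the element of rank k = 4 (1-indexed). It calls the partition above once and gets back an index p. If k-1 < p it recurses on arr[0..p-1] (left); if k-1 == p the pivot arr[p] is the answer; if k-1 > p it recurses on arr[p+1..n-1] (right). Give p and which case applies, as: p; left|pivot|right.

pivot = arr[9] = 10; i = -1
j=0: arr[0]=19 > 10 → no swap
j=1: arr[1]=18 > 10 → no swap
j=2: arr[2]=20 > 10 → no swap
j=3: arr[3]=15 > 10 → no swap
j=4: arr[4]=14 > 10 → no swap
j=5: arr[5]=9 ≤ 10 → i=0, swap arr[0],arr[5] → 9 18 20 15 14 19 17 4 6 10
j=6: arr[6]=17 > 10 → no swap
j=7: arr[7]=4 ≤ 10 → i=1, swap arr[1],arr[7] → 9 4 20 15 14 19 17 18 6 10
j=8: arr[8]=6 ≤ 10 → i=2, swap arr[2],arr[8] → 9 4 6 15 14 19 17 18 20 10
final swap arr[3],arr[9] → 9 4 6 10 14 19 17 18 20 15; return 3
p = 3; k-1 = 3 == 3 ⇒ pivot

3; pivot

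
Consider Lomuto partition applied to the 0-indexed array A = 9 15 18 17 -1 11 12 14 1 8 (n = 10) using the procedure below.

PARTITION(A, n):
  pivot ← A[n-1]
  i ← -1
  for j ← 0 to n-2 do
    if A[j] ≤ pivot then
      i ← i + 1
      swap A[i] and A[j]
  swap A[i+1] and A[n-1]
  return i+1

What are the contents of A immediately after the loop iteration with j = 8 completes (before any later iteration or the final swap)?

-1 1 18 17 9 11 12 14 15 8

pivot = A[9] = 8; i = -1
j=0: A[0]=9 > 8 → no swap
j=1: A[1]=15 > 8 → no swap
j=2: A[2]=18 > 8 → no swap
j=3: A[3]=17 > 8 → no swap
j=4: A[4]=-1 ≤ 8 → i=0, swap A[0],A[4] → -1 15 18 17 9 11 12 14 1 8
j=5: A[5]=11 > 8 → no swap
j=6: A[6]=12 > 8 → no swap
j=7: A[7]=14 > 8 → no swap
j=8: A[8]=1 ≤ 8 → i=1, swap A[1],A[8] → -1 1 18 17 9 11 12 14 15 8
(after j=8) A = -1 1 18 17 9 11 12 14 15 8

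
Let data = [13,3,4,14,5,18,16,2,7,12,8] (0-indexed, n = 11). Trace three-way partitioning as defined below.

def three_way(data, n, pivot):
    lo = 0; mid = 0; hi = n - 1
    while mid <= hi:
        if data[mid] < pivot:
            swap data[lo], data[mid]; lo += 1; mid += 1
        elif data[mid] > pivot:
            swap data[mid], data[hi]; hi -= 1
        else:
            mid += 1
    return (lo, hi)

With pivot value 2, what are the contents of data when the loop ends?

lo=0 mid=0 hi=10
13>2: swap(0,10), hi=9 ⇒ [8,3,4,14,5,18,16,2,7,12,13]
8>2: swap(0,9), hi=8 ⇒ [12,3,4,14,5,18,16,2,7,8,13]
12>2: swap(0,8), hi=7 ⇒ [7,3,4,14,5,18,16,2,12,8,13]
7>2: swap(0,7), hi=6 ⇒ [2,3,4,14,5,18,16,7,12,8,13]
2=2: mid=1
3>2: swap(1,6), hi=5 ⇒ [2,16,4,14,5,18,3,7,12,8,13]
16>2: swap(1,5), hi=4 ⇒ [2,18,4,14,5,16,3,7,12,8,13]
18>2: swap(1,4), hi=3 ⇒ [2,5,4,14,18,16,3,7,12,8,13]
5>2: swap(1,3), hi=2 ⇒ [2,14,4,5,18,16,3,7,12,8,13]
14>2: swap(1,2), hi=1 ⇒ [2,4,14,5,18,16,3,7,12,8,13]
4>2: swap(1,1), hi=0 ⇒ [2,4,14,5,18,16,3,7,12,8,13]
done. lo=0 hi=0; data=[2,4,14,5,18,16,3,7,12,8,13]

[2,4,14,5,18,16,3,7,12,8,13]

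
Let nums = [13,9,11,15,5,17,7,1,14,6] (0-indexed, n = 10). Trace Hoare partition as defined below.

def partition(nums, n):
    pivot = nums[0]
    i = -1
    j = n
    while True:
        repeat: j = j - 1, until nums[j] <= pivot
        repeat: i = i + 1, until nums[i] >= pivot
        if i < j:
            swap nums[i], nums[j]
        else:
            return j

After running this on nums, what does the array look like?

[6,9,11,1,5,7,17,15,14,13]

pivot=13
j stops at 9 (6), i stops at 0 (13); swap ⇒ [6,9,11,15,5,17,7,1,14,13]
j stops at 7 (1), i stops at 3 (15); swap ⇒ [6,9,11,1,5,17,7,15,14,13]
j stops at 6 (7), i stops at 5 (17); swap ⇒ [6,9,11,1,5,7,17,15,14,13]
j stops at 5, i stops at 6; i≥j ⇒ return 5. nums=[6,9,11,1,5,7,17,15,14,13]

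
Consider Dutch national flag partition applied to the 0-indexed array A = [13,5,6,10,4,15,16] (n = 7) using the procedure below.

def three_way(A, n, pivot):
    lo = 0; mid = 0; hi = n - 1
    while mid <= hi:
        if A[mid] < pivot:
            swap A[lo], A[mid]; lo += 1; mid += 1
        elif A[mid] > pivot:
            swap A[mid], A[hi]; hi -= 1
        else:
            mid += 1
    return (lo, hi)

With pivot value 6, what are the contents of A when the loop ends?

pivot = 6; lo=0, mid=0, hi=6
A[mid]=13>6: swap A[0],A[6]; hi=5 → [16,5,6,10,4,15,13]
A[mid]=16>6: swap A[0],A[5]; hi=4 → [15,5,6,10,4,16,13]
A[mid]=15>6: swap A[0],A[4]; hi=3 → [4,5,6,10,15,16,13]
A[mid]=4<6: swap A[0],A[0]; lo=1,mid=1 → [4,5,6,10,15,16,13]
A[mid]=5<6: swap A[1],A[1]; lo=2,mid=2 → [4,5,6,10,15,16,13]
A[mid]=6=6: mid=3
A[mid]=10>6: swap A[3],A[3]; hi=2 → [4,5,6,10,15,16,13]
end: lo=2, hi=2; A = [4,5,6,10,15,16,13]

[4,5,6,10,15,16,13]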